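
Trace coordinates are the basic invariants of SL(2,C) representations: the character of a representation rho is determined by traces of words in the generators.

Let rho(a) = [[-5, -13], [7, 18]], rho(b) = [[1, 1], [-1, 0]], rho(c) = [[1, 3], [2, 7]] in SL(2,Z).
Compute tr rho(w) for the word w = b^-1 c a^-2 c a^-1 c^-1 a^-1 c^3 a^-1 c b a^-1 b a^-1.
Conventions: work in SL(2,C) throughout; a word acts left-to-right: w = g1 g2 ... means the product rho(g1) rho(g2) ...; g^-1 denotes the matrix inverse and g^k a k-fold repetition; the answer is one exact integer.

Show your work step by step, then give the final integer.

7192205206

rho(b^-1) = [[0, -1], [1, 1]]
... * rho(c) = [[1, 3], [2, 7]]  ->  [[-2, -7], [3, 10]]
... * rho(a^-1) = [[18, 13], [-7, -5]]  ->  [[13, 9], [-16, -11]]
... * rho(a^-1) = [[18, 13], [-7, -5]]  ->  [[171, 124], [-211, -153]]
... * rho(c) = [[1, 3], [2, 7]]  ->  [[419, 1381], [-517, -1704]]
... * rho(a^-1) = [[18, 13], [-7, -5]]  ->  [[-2125, -1458], [2622, 1799]]
... * rho(c^-1) = [[7, -3], [-2, 1]]  ->  [[-11959, 4917], [14756, -6067]]
... * rho(a^-1) = [[18, 13], [-7, -5]]  ->  [[-249681, -180052], [308077, 222163]]
... * rho(c) = [[1, 3], [2, 7]]  ->  [[-609785, -2009407], [752403, 2479372]]
... * rho(c) = [[1, 3], [2, 7]]  ->  [[-4628599, -15895204], [5711147, 19612813]]
... * rho(c) = [[1, 3], [2, 7]]  ->  [[-36419007, -125152225], [44936773, 154423132]]
... * rho(a^-1) = [[18, 13], [-7, -5]]  ->  [[220523449, 152314034], [-272100010, -187937611]]
... * rho(c) = [[1, 3], [2, 7]]  ->  [[525151517, 1727768585], [-647975232, -2131863307]]
... * rho(b) = [[1, 1], [-1, 0]]  ->  [[-1202617068, 525151517], [1483888075, -647975232]]
... * rho(a^-1) = [[18, 13], [-7, -5]]  ->  [[-25323167843, -18259779469], [31245811974, 22530421135]]
... * rho(b) = [[1, 1], [-1, 0]]  ->  [[-7063388374, -25323167843], [8715390839, 31245811974]]
... * rho(a^-1) = [[18, 13], [-7, -5]]  ->  [[50121184169, 34791790353], [-61843648716, -42928978963]]
tr = 50121184169 + -42928978963 = 7192205206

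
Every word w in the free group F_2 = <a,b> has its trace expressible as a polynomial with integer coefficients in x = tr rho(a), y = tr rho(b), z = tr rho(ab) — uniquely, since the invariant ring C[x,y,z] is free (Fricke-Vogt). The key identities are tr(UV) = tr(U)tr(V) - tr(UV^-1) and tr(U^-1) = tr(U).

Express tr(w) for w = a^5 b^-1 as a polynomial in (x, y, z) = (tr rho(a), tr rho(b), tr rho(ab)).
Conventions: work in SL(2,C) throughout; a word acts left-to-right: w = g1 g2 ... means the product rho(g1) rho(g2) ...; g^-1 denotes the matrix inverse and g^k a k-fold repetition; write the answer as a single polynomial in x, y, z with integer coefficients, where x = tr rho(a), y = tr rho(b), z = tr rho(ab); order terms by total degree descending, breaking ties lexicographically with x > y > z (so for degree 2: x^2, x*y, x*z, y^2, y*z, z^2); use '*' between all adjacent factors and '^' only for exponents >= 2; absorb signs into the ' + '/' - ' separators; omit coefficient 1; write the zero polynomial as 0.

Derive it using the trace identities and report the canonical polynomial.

reduce: trace(a^2) = trace(a)*trace(a) - trace(1)   [square of a] = x^2 - 2
reduce: trace(a^3) = trace(a)*trace(a^2) - trace(a)   [square of a] = x^3 - 3*x
trace(a^4) = trace(a)*trace(a^3) - trace(a^2)   [square of a] = x^4 - 4*x^2 + 2
so trace(a^5) = trace(a)*trace(a^4) - trace(a^3)   [square of a] = x^5 - 5*x^3 + 5*x
reduce: trace(a b a) = trace(a)*trace(b a) - trace(b)   [square of a] = x*z - y
reduce: trace(a^2 b a) = trace(a)*trace(a b a) - trace(a b)   [square of a] = x^2*z - x*y - z
trace(b a^4) = trace(a)*trace(a^2 b a) - trace(a^2 b)   [square of a] = x^3*z - x^2*y - 2*x*z + y
trace(a^5 b) = trace(a)*trace(b a^4) - trace(b a^3)   [square of a] = x^4*z - x^3*y - 3*x^2*z + 2*x*y + z
reduce: trace(a^5 b^-1) = trace(a^5)*trace(b) - trace(a^5 b)   [inverse elimination on b] = x^5*y - x^4*z - 4*x^3*y + 3*x^2*z + 3*x*y - z

x^5*y - x^4*z - 4*x^3*y + 3*x^2*z + 3*x*y - z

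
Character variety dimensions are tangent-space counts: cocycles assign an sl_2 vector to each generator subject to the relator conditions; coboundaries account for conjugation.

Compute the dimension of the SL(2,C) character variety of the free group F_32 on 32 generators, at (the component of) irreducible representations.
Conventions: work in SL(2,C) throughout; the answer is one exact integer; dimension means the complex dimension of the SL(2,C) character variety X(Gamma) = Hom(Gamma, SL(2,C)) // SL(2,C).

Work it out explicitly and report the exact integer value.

93

Here Gamma is free of rank 32 — no relator constrains a cocycle.
Z^1(Gamma, Ad rho) = (sl_2)^32: a cocycle is a free choice of one sl_2 vector per generator, so dim Z^1 = 3*32 = 96.
Irreducibility makes the coboundary map sl_2 -> Z^1 injective (trivial centralizer), so dim B^1 = 3.
dim X = dim H^1 = dim Z^1 - dim B^1 = 96 - 3 = 93.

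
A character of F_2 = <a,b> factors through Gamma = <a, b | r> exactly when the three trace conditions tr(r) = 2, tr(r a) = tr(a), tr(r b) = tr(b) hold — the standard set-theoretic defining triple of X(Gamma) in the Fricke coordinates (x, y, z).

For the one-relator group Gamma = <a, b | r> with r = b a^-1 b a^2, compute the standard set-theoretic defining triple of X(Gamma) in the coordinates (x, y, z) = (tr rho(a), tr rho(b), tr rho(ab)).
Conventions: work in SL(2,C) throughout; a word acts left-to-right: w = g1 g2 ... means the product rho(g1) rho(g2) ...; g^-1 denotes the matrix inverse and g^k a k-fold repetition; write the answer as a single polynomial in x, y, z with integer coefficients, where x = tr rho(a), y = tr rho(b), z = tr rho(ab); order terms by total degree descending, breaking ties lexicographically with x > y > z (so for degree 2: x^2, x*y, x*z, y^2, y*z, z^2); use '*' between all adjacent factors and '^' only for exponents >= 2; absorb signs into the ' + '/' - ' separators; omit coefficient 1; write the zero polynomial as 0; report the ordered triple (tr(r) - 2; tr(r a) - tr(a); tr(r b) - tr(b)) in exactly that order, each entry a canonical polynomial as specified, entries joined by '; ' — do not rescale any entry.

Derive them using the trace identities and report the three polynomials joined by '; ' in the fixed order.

so trace(b^2 a) = trace(b)*trace(a b) - trace(a)  (reduce the b square) = y*z - x
reduce: trace(b^2) = trace(b)*trace(b) - trace(1)  (reduce the b square) = y^2 - 2
trace(b a^2 b) = trace(a)*trace(b^2 a) - trace(b^2)  (reduce the a square) = x*y*z - x^2 - y^2 + 2
trace(b a b a) = trace(a b)*trace(a b) - trace(1)  (split on a) = z^2 - 2
reduce: trace(b a^2 b a) = trace(a)*trace(b a b a) - trace(b a b)  (reduce the a square) = x*z^2 - y*z - x
trace(b a^-1 b a^2) = trace(b a^2 b)*trace(a) - trace(b a^2 b a)  (eliminate a^-1) = x^2*y*z - x^3 - x*y^2 - x*z^2 + y*z + 3*x
trace(b a^3 b) = trace(a)*trace(a b^2 a) - trace(a b^2)   [square of a] = x^2*y*z - x^3 - x*y^2 - y*z + 3*x
so trace(b a^3 b a) = trace(a)*trace(b a b a^2) - trace(b a b a)   [square of a] = x^2*z^2 - x*y*z - x^2 - z^2 + 2
reduce: trace(b a^-1 b a^3) = trace(b a^3 b)*trace(a) - trace(b a^3 b a)   [inverse elimination on a] = x^3*y*z - x^4 - x^2*y^2 - x^2*z^2 + 4*x^2 + z^2 - 2
reduce: trace(a^2 b) = trace(a)*trace(b a) - trace(b)  (reduce the a square) = x*z - y
trace(b a^2 b^2) = trace(b)*trace(a^2 b^2) - trace(a^2 b)  (reduce the b square) = x*y^2*z - x^2*y - y^3 - x*z + 3*y
reduce: trace(b^2 a b a) = trace(b)*trace(a b a b) - trace(a b a)  (reduce the b square) = y*z^2 - x*z - y
trace(b^2 a b) = trace(b)*trace(a b^2) - trace(a b)  (reduce the b square) = y^2*z - x*y - z
trace(b a^2 b^2 a) = trace(a)*trace(b^2 a b a) - trace(b^2 a b)  (reduce the a square) = x*y*z^2 - x^2*z - y^2*z + z
reduce: trace(b a^-1 b a^2 b) = trace(b a^2 b^2)*trace(a) - trace(b a^2 b^2 a)  (eliminate a^-1) = x^2*y^2*z - x^3*y - x*y^3 - x*y*z^2 + y^2*z + 3*x*y - z
assemble the triple (trace(r) - 2; trace(r a) - x; trace(r b) - y)

x^2*y*z - x^3 - x*y^2 - x*z^2 + y*z + 3*x - 2; x^3*y*z - x^4 - x^2*y^2 - x^2*z^2 + 4*x^2 + z^2 - x - 2; x^2*y^2*z - x^3*y - x*y^3 - x*y*z^2 + y^2*z + 3*x*y - y - z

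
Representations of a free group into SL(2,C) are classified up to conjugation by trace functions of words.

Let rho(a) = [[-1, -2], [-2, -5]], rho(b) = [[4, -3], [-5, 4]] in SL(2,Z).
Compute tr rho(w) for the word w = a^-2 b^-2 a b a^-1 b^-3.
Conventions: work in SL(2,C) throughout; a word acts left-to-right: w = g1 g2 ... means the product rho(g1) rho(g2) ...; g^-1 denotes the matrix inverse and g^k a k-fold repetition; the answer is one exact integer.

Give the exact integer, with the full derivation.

-4010494

rho(a^-1) = [[-5, 2], [2, -1]]
... * rho(a^-1) = [[-5, 2], [2, -1]]  ->  [[29, -12], [-12, 5]]
... * rho(b^-1) = [[4, 3], [5, 4]]  ->  [[56, 39], [-23, -16]]
... * rho(b^-1) = [[4, 3], [5, 4]]  ->  [[419, 324], [-172, -133]]
... * rho(a) = [[-1, -2], [-2, -5]]  ->  [[-1067, -2458], [438, 1009]]
... * rho(b) = [[4, -3], [-5, 4]]  ->  [[8022, -6631], [-3293, 2722]]
... * rho(a^-1) = [[-5, 2], [2, -1]]  ->  [[-53372, 22675], [21909, -9308]]
... * rho(b^-1) = [[4, 3], [5, 4]]  ->  [[-100113, -69416], [41096, 28495]]
... * rho(b^-1) = [[4, 3], [5, 4]]  ->  [[-747532, -578003], [306859, 237268]]
... * rho(b^-1) = [[4, 3], [5, 4]]  ->  [[-5880143, -4554608], [2413776, 1869649]]
tr = -5880143 + 1869649 = -4010494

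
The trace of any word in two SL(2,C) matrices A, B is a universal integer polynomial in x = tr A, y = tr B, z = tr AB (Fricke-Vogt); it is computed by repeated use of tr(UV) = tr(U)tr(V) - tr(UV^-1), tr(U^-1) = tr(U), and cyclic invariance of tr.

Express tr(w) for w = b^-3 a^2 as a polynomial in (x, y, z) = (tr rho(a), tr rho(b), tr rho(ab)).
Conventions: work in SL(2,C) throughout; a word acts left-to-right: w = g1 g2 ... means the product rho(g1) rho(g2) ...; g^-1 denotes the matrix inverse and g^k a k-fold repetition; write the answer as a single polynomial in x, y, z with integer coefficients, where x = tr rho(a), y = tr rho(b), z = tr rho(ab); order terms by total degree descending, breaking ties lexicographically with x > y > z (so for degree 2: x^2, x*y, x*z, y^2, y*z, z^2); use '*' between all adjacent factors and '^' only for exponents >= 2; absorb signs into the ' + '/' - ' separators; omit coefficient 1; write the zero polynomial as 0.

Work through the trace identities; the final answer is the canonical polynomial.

x^2*y^3 - x*y^2*z - 2*x^2*y - y^3 + x*z + 3*y

reduce: tr(a^2) = tr(a) tr(a) - tr(1) = x^2 - 2
reduce: tr(a^2 b) = tr(a) tr(b a) - tr(b) = x*z - y
tr(b^-1 a^2) = tr(a^2) tr(b) - tr(a^2 b) = x^2*y - x*z - y
tr(a^2 b^-2) = tr(b^-1 a^2) tr(b) - tr(b^-1 a^2 b) = x^2*y^2 - x*y*z - x^2 - y^2 + 2
reduce: tr(b^-3 a^2) = tr(a^2 b^-2) tr(b) - tr(a^2 b^-1) = x^2*y^3 - x*y^2*z - 2*x^2*y - y^3 + x*z + 3*y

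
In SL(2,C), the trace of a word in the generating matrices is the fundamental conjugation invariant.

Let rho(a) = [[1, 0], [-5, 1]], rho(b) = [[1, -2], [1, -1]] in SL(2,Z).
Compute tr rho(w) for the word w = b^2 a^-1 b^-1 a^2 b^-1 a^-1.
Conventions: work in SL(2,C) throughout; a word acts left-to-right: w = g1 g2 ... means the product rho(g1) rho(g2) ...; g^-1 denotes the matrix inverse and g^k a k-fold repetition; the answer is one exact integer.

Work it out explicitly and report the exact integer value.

402

rho(b) = [[1, -2], [1, -1]]
... * rho(b) = [[1, -2], [1, -1]]  ->  [[-1, 0], [0, -1]]
... * rho(a^-1) = [[1, 0], [5, 1]]  ->  [[-1, 0], [-5, -1]]
... * rho(b^-1) = [[-1, 2], [-1, 1]]  ->  [[1, -2], [6, -11]]
... * rho(a) = [[1, 0], [-5, 1]]  ->  [[11, -2], [61, -11]]
... * rho(a) = [[1, 0], [-5, 1]]  ->  [[21, -2], [116, -11]]
... * rho(b^-1) = [[-1, 2], [-1, 1]]  ->  [[-19, 40], [-105, 221]]
... * rho(a^-1) = [[1, 0], [5, 1]]  ->  [[181, 40], [1000, 221]]
tr = 181 + 221 = 402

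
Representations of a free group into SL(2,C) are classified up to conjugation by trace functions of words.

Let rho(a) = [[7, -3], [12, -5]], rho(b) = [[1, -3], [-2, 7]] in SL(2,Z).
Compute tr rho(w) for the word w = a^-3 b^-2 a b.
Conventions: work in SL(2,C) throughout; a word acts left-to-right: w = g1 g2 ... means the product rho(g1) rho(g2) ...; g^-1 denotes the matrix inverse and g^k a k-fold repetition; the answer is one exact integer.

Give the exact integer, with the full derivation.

104420

rho(a^-1) = [[-5, 3], [-12, 7]]
... * rho(a^-1) = [[-5, 3], [-12, 7]]  ->  [[-11, 6], [-24, 13]]
... * rho(a^-1) = [[-5, 3], [-12, 7]]  ->  [[-17, 9], [-36, 19]]
... * rho(b^-1) = [[7, 3], [2, 1]]  ->  [[-101, -42], [-214, -89]]
... * rho(b^-1) = [[7, 3], [2, 1]]  ->  [[-791, -345], [-1676, -731]]
... * rho(a) = [[7, -3], [12, -5]]  ->  [[-9677, 4098], [-20504, 8683]]
... * rho(b) = [[1, -3], [-2, 7]]  ->  [[-17873, 57717], [-37870, 122293]]
tr = -17873 + 122293 = 104420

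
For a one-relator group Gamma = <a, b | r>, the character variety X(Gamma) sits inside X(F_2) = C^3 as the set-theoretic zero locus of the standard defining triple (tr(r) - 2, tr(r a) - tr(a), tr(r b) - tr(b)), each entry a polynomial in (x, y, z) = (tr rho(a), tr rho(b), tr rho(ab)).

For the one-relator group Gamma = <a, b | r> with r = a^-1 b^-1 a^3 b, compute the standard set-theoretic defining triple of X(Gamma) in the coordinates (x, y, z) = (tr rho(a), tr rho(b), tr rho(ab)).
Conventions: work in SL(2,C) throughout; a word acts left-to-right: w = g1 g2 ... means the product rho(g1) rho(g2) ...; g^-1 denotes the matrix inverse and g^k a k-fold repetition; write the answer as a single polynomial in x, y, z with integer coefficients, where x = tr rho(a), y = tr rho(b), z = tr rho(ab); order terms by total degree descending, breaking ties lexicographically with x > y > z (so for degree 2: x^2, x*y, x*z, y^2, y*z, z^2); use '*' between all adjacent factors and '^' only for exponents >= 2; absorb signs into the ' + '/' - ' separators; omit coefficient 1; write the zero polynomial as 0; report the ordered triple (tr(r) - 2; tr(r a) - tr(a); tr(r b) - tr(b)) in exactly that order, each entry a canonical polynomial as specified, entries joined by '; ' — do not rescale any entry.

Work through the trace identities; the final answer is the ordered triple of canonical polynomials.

tr(a^2) = tr(a)*tr(a) - tr(1) = x^2 - 2
tr(a^3) = tr(a)*tr(a^2) - tr(a) = x^3 - 3*x
tr(a b a) = tr(a)*tr(b a) - tr(b) = x*z - y
tr(a b a^2) = tr(a)*tr(a b a) - tr(a b) = x^2*z - x*y - z
tr(a^3 b a) = tr(a)*tr(a b a^2) - tr(a b a) = x^3*z - x^2*y - 2*x*z + y
tr(b a b a) = tr(a b)*tr(a b) - tr(1) = z^2 - 2
tr(b a b) = tr(b)*tr(a b) - tr(a) = y*z - x
tr(a b a b a) = tr(a)*tr(b a b a) - tr(b a b) = x*z^2 - y*z - x
tr(a^3 b a b) = tr(a)*tr(a b a b a) - tr(a b a b) = x^2*z^2 - x*y*z - x^2 - z^2 + 2
tr(b^-1 a^3 b a) = tr(a^3 b a)*tr(b) - tr(a^3 b a b) = x^3*y*z - x^2*y^2 - x^2*z^2 - x*y*z + x^2 + y^2 + z^2 - 2
tr(a^-1 b^-1 a^3 b) = tr(b^-1 a^3 b)*tr(a) - tr(b^-1 a^3 b a) = -x^3*y*z + x^4 + x^2*y^2 + x^2*z^2 + x*y*z - 4*x^2 - y^2 - z^2 + 2
tr(a^2 b^2) = tr(b)*tr(a^2 b) - tr(a^2) = x*y*z - x^2 - y^2 + 2
tr(b a^3 b) = tr(b)*tr(a^3 b) - tr(a^3) = x^2*y*z - x^3 - x*y^2 - y*z + 3*x
tr(b a^3 b^2) = tr(b)*tr(b a^3 b) - tr(b a^3) = x^2*y^2*z - x^3*y - x*y^3 - x^2*z - y^2*z + 4*x*y + z
tr(b^2 a b a) = tr(b)*tr(a b a b) - tr(a b a) = y*z^2 - x*z - y
tr(b^2 a b) = tr(b)*tr(a b^2) - tr(a b) = y^2*z - x*y - z
tr(a b^2 a b a) = tr(a)*tr(b^2 a b a) - tr(b^2 a b) = x*y*z^2 - x^2*z - y^2*z + z
tr(b a^3 b^2 a) = tr(a)*tr(a b^2 a b a) - tr(a b^2 a b) = x^2*y*z^2 - x^3*z - x*y^2*z - y*z^2 + 2*x*z + y
tr(a^3 b^2 a^-1 b) = tr(b a^3 b^2)*tr(a) - tr(b a^3 b^2 a) = x^3*y^2*z - x^4*y - x^2*y^3 - x^2*y*z^2 + 4*x^2*y + y*z^2 - x*z - y
tr(a^-1 b^-1 a^3 b^2) = tr(a^3 b^2 a^-1)*tr(b) - tr(a^3 b^2 a^-1 b) = -x^3*y^2*z + x^4*y + x^2*y^3 + x^2*y*z^2 + x*y^2*z - 5*x^2*y - y^3 - y*z^2 + x*z + 3*y
assemble the triple (tr(r) - 2; tr(r a) - x; tr(r b) - y)

-x^3*y*z + x^4 + x^2*y^2 + x^2*z^2 + x*y*z - 4*x^2 - y^2 - z^2; x^3 - 4*x; -x^3*y^2*z + x^4*y + x^2*y^3 + x^2*y*z^2 + x*y^2*z - 5*x^2*y - y^3 - y*z^2 + x*z + 2*y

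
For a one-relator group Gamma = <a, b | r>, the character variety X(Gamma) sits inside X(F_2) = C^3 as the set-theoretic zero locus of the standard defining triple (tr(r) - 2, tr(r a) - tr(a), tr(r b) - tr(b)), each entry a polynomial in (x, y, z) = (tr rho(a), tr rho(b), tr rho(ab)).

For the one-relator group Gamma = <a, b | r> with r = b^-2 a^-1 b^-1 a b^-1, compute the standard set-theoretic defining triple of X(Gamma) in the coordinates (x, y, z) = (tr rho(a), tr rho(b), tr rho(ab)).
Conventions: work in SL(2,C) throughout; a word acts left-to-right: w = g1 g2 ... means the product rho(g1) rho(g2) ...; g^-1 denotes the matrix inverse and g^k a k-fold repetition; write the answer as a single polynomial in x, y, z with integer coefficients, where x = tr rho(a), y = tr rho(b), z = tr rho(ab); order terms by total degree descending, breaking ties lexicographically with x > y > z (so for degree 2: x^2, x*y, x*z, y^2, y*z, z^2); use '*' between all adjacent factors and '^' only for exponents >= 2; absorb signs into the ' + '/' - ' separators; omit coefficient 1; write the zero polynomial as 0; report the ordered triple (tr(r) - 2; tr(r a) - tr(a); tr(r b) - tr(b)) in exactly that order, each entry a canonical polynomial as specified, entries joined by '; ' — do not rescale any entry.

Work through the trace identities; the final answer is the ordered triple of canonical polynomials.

x*y^3*z - x^2*y^2 - y^2*z^2 - x*y*z + x^2 + y^2 + z^2 - 4; x^2*y^3*z - x^3*y^2 - 2*x*y^2*z^2 + x^2*y*z + y*z^3 + x*y^2 - 2*y*z; x*y^2*z - x^2*y - y*z^2

trace(b^-1) = trace(b) = y
trace(b^-2) = trace(b^-1) trace(b) - trace(1)   [inverse elimination on b] = y^2 - 2
trace(b a b) = trace(b) trace(a b) - trace(a)   [square of b] = y*z - x
trace(b a b a) = trace(b a) trace(b a) - trace(1)   [split at a repeated b] = z^2 - 2
trace(a^-1 b a b) = trace(b a b) trace(a) - trace(b a b a)   [inverse elimination on a] = x*y*z - x^2 - z^2 + 2
trace(a^-1 b a b^-1) = trace(a^-1 b a) trace(b) - trace(a^-1 b a b)   [inverse elimination on b] = -x*y*z + x^2 + y^2 + z^2 - 2
trace(a b^-2 a^-1 b) = trace(a^-1 b a b^-1) trace(b) - trace(a^-1 b a)   [inverse elimination on b] = -x*y^2*z + x^2*y + y^3 + y*z^2 - 3*y
trace(b^-2 a^-1 b^-1 a) = trace(a b^-2 a^-1) trace(b) - trace(a b^-2 a^-1 b)   [inverse elimination on b] = x*y^2*z - x^2*y - y*z^2 + y
trace(b^-2 a^-1 b^-1 a b^-1) = trace(b^-2 a^-1 b^-1 a) trace(b) - trace(b^-2 a^-1 b^-1 a b)   [inverse elimination on b] = x*y^3*z - x^2*y^2 - y^2*z^2 - x*y*z + x^2 + y^2 + z^2 - 2
trace(a^2) = trace(a) trace(a) - trace(1)  (reduce the a square) = x^2 - 2
trace(a^2 b) = trace(a) trace(b a) - trace(b)  (reduce the a square) = x*z - y
trace(a^2 b^-1) = trace(a^2) trace(b) - trace(a^2 b)  (eliminate b^-1) = x^2*y - x*z - y
trace(b^-2 a^2) = trace(a^2 b^-1) trace(b) - trace(a^2)  (eliminate b^-1) = x^2*y^2 - x*y*z - x^2 - y^2 + 2
trace(b^-1 a^2 b^-2) = trace(b^-2 a^2) trace(b) - trace(b^-2 a^2 b)  (eliminate b^-1) = x^2*y^3 - x*y^2*z - 2*x^2*y - y^3 + x*z + 3*y
trace(a^3) = trace(a) trace(a^2) - trace(a)  (reduce the a square) = x^3 - 3*x
trace(a^3 b) = trace(a) trace(a b a) - trace(a b)  (reduce the a square) = x^2*z - x*y - z
trace(a b^-1 a^2) = trace(a^3) trace(b) - trace(a^3 b)  (eliminate b^-1) = x^3*y - x^2*z - 2*x*y + z
trace(a^2 b a b) = trace(a) trace(b a b a) - trace(b a b)  (reduce the a square) = x*z^2 - y*z - x
trace(a b^-1 a^2 b) = trace(a^2 b a) trace(b) - trace(a^2 b a b)  (eliminate b^-1) = x^2*y*z - x*y^2 - x*z^2 + x
trace(b^-1 a b^-1 a^2) = trace(a b^-1 a^2) trace(b) - trace(a b^-1 a^2 b)  (eliminate b^-1) = x^3*y^2 - 2*x^2*y*z - x*y^2 + x*z^2 + y*z - x
trace(b^-1 a^2 b^-2 a) = trace(b^-1 a b^-1 a^2) trace(b) - trace(b^-1 a b^-1 a^2 b)  (eliminate b^-1) = x^3*y^3 - 2*x^2*y^2*z - x^3*y - x*y^3 + x*y*z^2 + x^2*z + y^2*z + x*y - z
trace(a b^-2 a^-1 b^-1 a) = trace(b^-1 a^2 b^-2) trace(a) - trace(b^-1 a^2 b^-2 a)  (eliminate a^-1) = x^2*y^2*z - x^3*y - x*y*z^2 - y^2*z + 2*x*y + z
trace(b^-1 a b a) = trace(a b a) trace(b) - trace(a b a b)  (eliminate b^-1) = x*y*z - y^2 - z^2 + 2
trace(b^-2 a b a) = trace(b^-1 a b a) trace(b) - trace(b^-1 a b a b)  (eliminate b^-1) = x*y^2*z - y^3 - y*z^2 - x*z + 3*y
trace(b^-1 a b a b^-2) = trace(b^-2 a b a) trace(b) - trace(b^-2 a b a b)  (eliminate b^-1) = x*y^3*z - y^4 - y^2*z^2 - 2*x*y*z + 4*y^2 + z^2 - 2
trace(a b a b a b) = trace(b a b a) trace(b a) - trace(a b)  (split on b) = z^3 - 3*z
trace(a b a b^-1 a b) = trace(a b a b a) trace(b) - trace(a b a b a b)  (eliminate b^-1) = x*y*z^2 - y^2*z - z^3 - x*y + 3*z
trace(a b^-1 a b a b^-1) = trace(a b a b^-1 a) trace(b) - trace(a b a b^-1 a b)  (eliminate b^-1) = x^2*y^2*z - x*y^3 - 2*x*y*z^2 + y^2*z + z^3 + 2*x*y - 3*z
trace(a b^-1 a b a) = trace(a b a^2) trace(b) - trace(a b a^2 b)  (eliminate b^-1) = x^2*y*z - x*y^2 - x*z^2 + x
trace(b^-1 a b a b^-2 a) = trace(a b^-1 a b a b^-1) trace(b) - trace(a b^-1 a b a)  (eliminate b^-1) = x^2*y^3*z - x*y^4 - 2*x*y^2*z^2 - x^2*y*z + y^3*z + y*z^3 + 3*x*y^2 + x*z^2 - 3*y*z - x
trace(a b^-2 a^-1 b^-1 a b) = trace(b^-1 a b a b^-2) trace(a) - trace(b^-1 a b a b^-2 a)  (eliminate a^-1) = x*y^2*z^2 - x^2*y*z - y^3*z - y*z^3 + x*y^2 + 3*y*z - x
trace(b^-2 a^-1 b^-1 a b^-1 a) = trace(a b^-2 a^-1 b^-1 a) trace(b) - trace(a b^-2 a^-1 b^-1 a b)  (eliminate b^-1) = x^2*y^3*z - x^3*y^2 - 2*x*y^2*z^2 + x^2*y*z + y*z^3 + x*y^2 - 2*y*z + x
assemble the triple (trace(r) - 2; trace(r a) - x; trace(r b) - y)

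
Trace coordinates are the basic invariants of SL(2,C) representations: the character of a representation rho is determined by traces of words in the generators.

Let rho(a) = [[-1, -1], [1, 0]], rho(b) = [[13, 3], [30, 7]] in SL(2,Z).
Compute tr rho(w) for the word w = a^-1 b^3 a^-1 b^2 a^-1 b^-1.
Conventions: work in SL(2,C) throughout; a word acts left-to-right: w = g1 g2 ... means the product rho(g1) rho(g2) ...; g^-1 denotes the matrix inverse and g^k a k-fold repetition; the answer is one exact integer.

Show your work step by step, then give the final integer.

rho(a^-1) = [[0, 1], [-1, -1]]
... * rho(b) = [[13, 3], [30, 7]]  ->  [[30, 7], [-43, -10]]
... * rho(b) = [[13, 3], [30, 7]]  ->  [[600, 139], [-859, -199]]
... * rho(b) = [[13, 3], [30, 7]]  ->  [[11970, 2773], [-17137, -3970]]
... * rho(a^-1) = [[0, 1], [-1, -1]]  ->  [[-2773, 9197], [3970, -13167]]
... * rho(b) = [[13, 3], [30, 7]]  ->  [[239861, 56060], [-343400, -80259]]
... * rho(b) = [[13, 3], [30, 7]]  ->  [[4799993, 1112003], [-6871970, -1592013]]
... * rho(a^-1) = [[0, 1], [-1, -1]]  ->  [[-1112003, 3687990], [1592013, -5279957]]
... * rho(b^-1) = [[7, -3], [-30, 13]]  ->  [[-118423721, 51279879], [169542801, -73415480]]
tr = -118423721 + -73415480 = -191839201

-191839201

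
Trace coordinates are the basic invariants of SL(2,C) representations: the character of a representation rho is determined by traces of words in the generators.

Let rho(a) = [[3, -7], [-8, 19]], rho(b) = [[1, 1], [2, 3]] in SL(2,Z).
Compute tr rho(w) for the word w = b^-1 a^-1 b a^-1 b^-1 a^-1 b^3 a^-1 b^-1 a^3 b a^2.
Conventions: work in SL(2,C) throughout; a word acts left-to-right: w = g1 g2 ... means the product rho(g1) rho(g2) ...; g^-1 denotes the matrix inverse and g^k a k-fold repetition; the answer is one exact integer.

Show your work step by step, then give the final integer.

rho(b^-1) = [[3, -1], [-2, 1]]
... * rho(a^-1) = [[19, 7], [8, 3]]  ->  [[49, 18], [-30, -11]]
... * rho(b) = [[1, 1], [2, 3]]  ->  [[85, 103], [-52, -63]]
... * rho(a^-1) = [[19, 7], [8, 3]]  ->  [[2439, 904], [-1492, -553]]
... * rho(b^-1) = [[3, -1], [-2, 1]]  ->  [[5509, -1535], [-3370, 939]]
... * rho(a^-1) = [[19, 7], [8, 3]]  ->  [[92391, 33958], [-56518, -20773]]
... * rho(b) = [[1, 1], [2, 3]]  ->  [[160307, 194265], [-98064, -118837]]
... * rho(b) = [[1, 1], [2, 3]]  ->  [[548837, 743102], [-335738, -454575]]
... * rho(b) = [[1, 1], [2, 3]]  ->  [[2035041, 2778143], [-1244888, -1699463]]
... * rho(a^-1) = [[19, 7], [8, 3]]  ->  [[60890923, 22579716], [-37248576, -13812605]]
... * rho(b^-1) = [[3, -1], [-2, 1]]  ->  [[137513337, -38311207], [-84120518, 23435971]]
... * rho(a) = [[3, -7], [-8, 19]]  ->  [[719029667, -1690506292], [-439849322, 1034127075]]
... * rho(a) = [[3, -7], [-8, 19]]  ->  [[15681139337, -37152827217], [-9592564566, 22727359679]]
... * rho(a) = [[3, -7], [-8, 19]]  ->  [[344266035747, -815671692482], [-210596571130, 498967785863]]
... * rho(b) = [[1, 1], [2, 3]]  ->  [[-1287077349217, -2102749041699], [787339000596, 1286306786459]]
... * rho(a) = [[3, -7], [-8, 19]]  ->  [[12960760285941, -30942690347762], [-7928437289884, 18928455938549]]
... * rho(a) = [[3, -7], [-8, 19]]  ->  [[286423803639919, -678636438609065], [-175212959378044, 415139723861619]]
tr = 286423803639919 + 415139723861619 = 701563527501538

701563527501538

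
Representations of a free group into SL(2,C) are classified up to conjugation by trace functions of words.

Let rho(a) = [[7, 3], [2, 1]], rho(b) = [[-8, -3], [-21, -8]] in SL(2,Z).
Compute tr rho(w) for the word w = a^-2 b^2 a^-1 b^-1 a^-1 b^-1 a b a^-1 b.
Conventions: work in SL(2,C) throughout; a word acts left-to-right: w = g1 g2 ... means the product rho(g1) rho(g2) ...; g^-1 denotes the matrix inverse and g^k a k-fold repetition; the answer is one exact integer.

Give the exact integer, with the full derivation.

rho(a^-1) = [[1, -3], [-2, 7]]
... * rho(a^-1) = [[1, -3], [-2, 7]]  ->  [[7, -24], [-16, 55]]
... * rho(b) = [[-8, -3], [-21, -8]]  ->  [[448, 171], [-1027, -392]]
... * rho(b) = [[-8, -3], [-21, -8]]  ->  [[-7175, -2712], [16448, 6217]]
... * rho(a^-1) = [[1, -3], [-2, 7]]  ->  [[-1751, 2541], [4014, -5825]]
... * rho(b^-1) = [[-8, 3], [21, -8]]  ->  [[67369, -25581], [-154437, 58642]]
... * rho(a^-1) = [[1, -3], [-2, 7]]  ->  [[118531, -381174], [-271721, 873805]]
... * rho(b^-1) = [[-8, 3], [21, -8]]  ->  [[-8952902, 3404985], [20523673, -7805603]]
... * rho(a) = [[7, 3], [2, 1]]  ->  [[-55860344, -23453721], [128054505, 53765416]]
... * rho(b) = [[-8, -3], [-21, -8]]  ->  [[939410893, 355210800], [-2153509776, -814286843]]
... * rho(a^-1) = [[1, -3], [-2, 7]]  ->  [[228989293, -331757079], [-524936090, 760521427]]
... * rho(b) = [[-8, -3], [-21, -8]]  ->  [[5134984315, 1967088753], [-11771461247, -4509363146]]
tr = 5134984315 + -4509363146 = 625621169

625621169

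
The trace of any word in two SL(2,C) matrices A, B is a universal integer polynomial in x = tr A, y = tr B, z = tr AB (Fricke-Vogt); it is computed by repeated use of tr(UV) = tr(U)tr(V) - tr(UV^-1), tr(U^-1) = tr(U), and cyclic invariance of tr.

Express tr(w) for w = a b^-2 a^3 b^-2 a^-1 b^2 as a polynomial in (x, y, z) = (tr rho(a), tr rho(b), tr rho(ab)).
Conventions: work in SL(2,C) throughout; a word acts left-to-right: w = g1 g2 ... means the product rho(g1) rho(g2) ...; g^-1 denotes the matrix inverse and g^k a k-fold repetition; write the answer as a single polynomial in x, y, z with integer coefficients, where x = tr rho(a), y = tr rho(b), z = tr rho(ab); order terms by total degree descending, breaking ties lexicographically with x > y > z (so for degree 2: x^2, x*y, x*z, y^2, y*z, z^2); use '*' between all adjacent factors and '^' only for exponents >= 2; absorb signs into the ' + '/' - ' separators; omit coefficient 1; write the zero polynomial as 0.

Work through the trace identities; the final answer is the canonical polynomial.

next, trace(a^2) = trace(a)*trace(a) - trace(1) = x^2 - 2
and trace(a^3) = trace(a)*trace(a^2) - trace(a) = x^3 - 3*x
trace(a^4) = trace(a)*trace(a^3) - trace(a^2) = x^4 - 4*x^2 + 2
trace(b a^2) = trace(a)*trace(b a) - trace(b) = x*z - y
and trace(a b a^2) = trace(a)*trace(b a^2) - trace(b a) = x^2*z - x*y - z
trace(a^4 b) = trace(a)*trace(a b a^2) - trace(a b a) = x^3*z - x^2*y - 2*x*z + y
next, trace(b^-1 a^4) = trace(a^4)*trace(b) - trace(a^4 b) = x^4*y - x^3*z - 3*x^2*y + 2*x*z + y
and trace(a b^-2 a^3) = trace(b^-1 a^4)*trace(b) - trace(b^-1 a^4 b) = x^4*y^2 - x^3*y*z - x^4 - 3*x^2*y^2 + 2*x*y*z + 4*x^2 + y^2 - 2
next, trace(a^2 b^2 a) = trace(b)*trace(a^3 b) - trace(a^3) = x^2*y*z - x^3 - x*y^2 - y*z + 3*x
and trace(b^2 a) = trace(b)*trace(a b) - trace(a) = y*z - x
and trace(b^2) = trace(b)*trace(b) - trace(1) = y^2 - 2
trace(a^2 b^2) = trace(a)*trace(b^2 a) - trace(b^2) = x*y*z - x^2 - y^2 + 2
trace(a^3 b^2 a) = trace(a)*trace(a^2 b^2 a) - trace(a^2 b^2) = x^3*y*z - x^4 - x^2*y^2 - 2*x*y*z + 4*x^2 + y^2 - 2
and trace(a^4 b^2 a) = trace(a)*trace(a^3 b^2 a) - trace(a^3 b^2) = x^4*y*z - x^5 - x^3*y^2 - 3*x^2*y*z + 5*x^3 + 2*x*y^2 + y*z - 5*x
and trace(b a b a) = trace(a b)*trace(a b) - trace(1)   [split at repeated a] = z^2 - 2
next, trace(a b a^2 b) = trace(a)*trace(b a b a) - trace(b a b) = x*z^2 - y*z - x
next, trace(a b^2 a b a) = trace(b)*trace(a b a^2 b) - trace(a b a^2) = x*y*z^2 - x^2*z - y^2*z + z
next, trace(a b^2 a b) = trace(b)*trace(a b a b) - trace(a b a) = y*z^2 - x*z - y
trace(a^2 b^2 a b a) = trace(a)*trace(a b^2 a b a) - trace(a b^2 a b) = x^2*y*z^2 - x^3*z - x*y^2*z - y*z^2 + 2*x*z + y
trace(a^4 b^2 a b) = trace(a)*trace(a^2 b^2 a b a) - trace(a^2 b^2 a b) = x^3*y*z^2 - x^4*z - x^2*y^2*z - 2*x*y*z^2 + 3*x^2*z + y^2*z + x*y - z
trace(a^4 b^2 a b^-1) = trace(a^4 b^2 a)*trace(b) - trace(a^4 b^2 a b) = x^4*y^2*z - x^5*y - x^3*y^3 - x^3*y*z^2 + x^4*z - 2*x^2*y^2*z + 5*x^3*y + 2*x*y^3 + 2*x*y*z^2 - 3*x^2*z - 6*x*y + z
next, trace(a b^2 a b^-2 a^3) = trace(a^4 b^2 a b^-1)*trace(b) - trace(a^4 b^2 a) = x^4*y^3*z - x^5*y^2 - x^3*y^4 - x^3*y^2*z^2 - 2*x^2*y^3*z + x^5 + 6*x^3*y^2 + 2*x*y^4 + 2*x*y^2*z^2 - 5*x^3 - 8*x*y^2 + 5*x
trace(a^3 b a b) = trace(a)*trace(a b a b a) - trace(a b a b) = x^2*z^2 - x*y*z - x^2 - z^2 + 2
next, trace(a^2 b a b^2 a) = trace(b)*trace(a^3 b a b) - trace(a^3 b a) = x^2*y*z^2 - x^3*z - x*y^2*z - y*z^2 + 2*x*z + y
trace(b a b^2) = trace(b)*trace(a b^2) - trace(a b) = y^2*z - x*y - z
and trace(a^2 b a b^2) = trace(a)*trace(b a b^2 a) - trace(b a b^2) = x*y*z^2 - x^2*z - y^2*z + z
next, trace(a^3 b a b^2 a) = trace(a)*trace(a^2 b a b^2 a) - trace(a^2 b a b^2) = x^3*y*z^2 - x^4*z - x^2*y^2*z - 2*x*y*z^2 + 3*x^2*z + y^2*z + x*y - z
and trace(b a b a b a) = trace(b a)*trace(b a b a) - trace(b^-1 a^-1)   [split at repeated b] = z^3 - 3*z
next, trace(a b a b a b a) = trace(a)*trace(b a b a b a) - trace(b a b a b) = x*z^3 - y*z^2 - 2*x*z + y
next, trace(a b a^3 b a b) = trace(a)*trace(a b a b a b a) - trace(a b a b a b) = x^2*z^3 - x*y*z^2 - 2*x^2*z - z^3 + x*y + 3*z
and trace(b a^2 b a^2) = trace(a)*trace(b a^2 b a) - trace(b a^2 b) = x^2*z^2 - 2*x*y*z + y^2 - 2
and trace(a b a^3 b a) = trace(a)*trace(b a^2 b a^2) - trace(b a^2 b a) = x^3*z^2 - 2*x^2*y*z + x*y^2 - x*z^2 + y*z - x
trace(a^3 b a b^2 a b) = trace(b)*trace(a b a^3 b a b) - trace(a b a^3 b a) = x^2*y*z^3 - x^3*z^2 - x*y^2*z^2 - y*z^3 + x*z^2 + 2*y*z + x
trace(a^3 b a b^2 a b^-1) = trace(a^3 b a b^2 a)*trace(b) - trace(a^3 b a b^2 a b) = x^3*y^2*z^2 - x^4*y*z - x^2*y^3*z - x^2*y*z^3 + x^3*z^2 - x*y^2*z^2 + 3*x^2*y*z + y^3*z + y*z^3 + x*y^2 - x*z^2 - 3*y*z - x
and trace(a b^2 a b^-2 a^3 b) = trace(a^3 b a b^2 a b^-1)*trace(b) - trace(a^3 b a b^2 a) = x^3*y^3*z^2 - x^4*y^2*z - x^2*y^4*z - x^2*y^2*z^3 - x*y^3*z^2 + x^4*z + 4*x^2*y^2*z + y^4*z + y^2*z^3 + x*y^3 + x*y*z^2 - 3*x^2*z - 4*y^2*z - 2*x*y + z
and trace(a b^2 a b^-2 a^3 b^-1) = trace(a b^2 a b^-2 a^3)*trace(b) - trace(a b^2 a b^-2 a^3 b) = x^4*y^4*z - x^5*y^3 - x^3*y^5 - 2*x^3*y^3*z^2 + x^4*y^2*z - x^2*y^4*z + x^2*y^2*z^3 + x^5*y + 6*x^3*y^3 + 2*x*y^5 + 3*x*y^3*z^2 - x^4*z - 4*x^2*y^2*z - y^4*z - y^2*z^3 - 5*x^3*y - 9*x*y^3 - x*y*z^2 + 3*x^2*z + 4*y^2*z + 7*x*y - z
next, trace(b^2 a b^-2 a^3 b^-2 a) = trace(a b^2 a b^-2 a^3 b^-1)*trace(b) - trace(a b^2 a b^-2 a^3) = x^4*y^5*z - x^5*y^4 - x^3*y^6 - 2*x^3*y^4*z^2 - x^2*y^5*z + x^2*y^3*z^3 + 2*x^5*y^2 + 7*x^3*y^4 + x^3*y^2*z^2 + 2*x*y^6 + 3*x*y^4*z^2 - x^4*y*z - 2*x^2*y^3*z - y^5*z - y^3*z^3 - x^5 - 11*x^3*y^2 - 11*x*y^4 - 3*x*y^2*z^2 + 3*x^2*y*z + 4*y^3*z + 5*x^3 + 15*x*y^2 - y*z - 5*x
trace(a b^-2 a^3 b^-2 a^-1 b^2) = trace(b^2 a b^-2 a^3 b^-2)*trace(a) - trace(b^2 a b^-2 a^3 b^-2 a) = -x^4*y^5*z + x^5*y^4 + x^3*y^6 + 2*x^3*y^4*z^2 + x^2*y^5*z - x^2*y^3*z^3 - x^5*y^2 - 7*x^3*y^4 - x^3*y^2*z^2 - 2*x*y^6 - 3*x*y^4*z^2 + 2*x^2*y^3*z + y^5*z + y^3*z^3 + 8*x^3*y^2 + 11*x*y^4 + 3*x*y^2*z^2 - x^2*y*z - 4*y^3*z - x^3 - 14*x*y^2 + y*z + 3*x

-x^4*y^5*z + x^5*y^4 + x^3*y^6 + 2*x^3*y^4*z^2 + x^2*y^5*z - x^2*y^3*z^3 - x^5*y^2 - 7*x^3*y^4 - x^3*y^2*z^2 - 2*x*y^6 - 3*x*y^4*z^2 + 2*x^2*y^3*z + y^5*z + y^3*z^3 + 8*x^3*y^2 + 11*x*y^4 + 3*x*y^2*z^2 - x^2*y*z - 4*y^3*z - x^3 - 14*x*y^2 + y*z + 3*x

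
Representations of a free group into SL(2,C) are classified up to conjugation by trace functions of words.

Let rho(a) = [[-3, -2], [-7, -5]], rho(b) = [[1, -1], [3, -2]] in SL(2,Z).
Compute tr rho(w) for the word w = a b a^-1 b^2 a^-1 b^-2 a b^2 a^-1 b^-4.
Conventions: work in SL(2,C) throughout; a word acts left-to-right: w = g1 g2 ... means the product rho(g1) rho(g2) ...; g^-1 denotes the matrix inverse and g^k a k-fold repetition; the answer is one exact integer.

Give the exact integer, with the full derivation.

rho(a) = [[-3, -2], [-7, -5]]
... * rho(b) = [[1, -1], [3, -2]]  ->  [[-9, 7], [-22, 17]]
... * rho(a^-1) = [[-5, 2], [7, -3]]  ->  [[94, -39], [229, -95]]
... * rho(b) = [[1, -1], [3, -2]]  ->  [[-23, -16], [-56, -39]]
... * rho(b) = [[1, -1], [3, -2]]  ->  [[-71, 55], [-173, 134]]
... * rho(a^-1) = [[-5, 2], [7, -3]]  ->  [[740, -307], [1803, -748]]
... * rho(b^-1) = [[-2, 1], [-3, 1]]  ->  [[-559, 433], [-1362, 1055]]
... * rho(b^-1) = [[-2, 1], [-3, 1]]  ->  [[-181, -126], [-441, -307]]
... * rho(a) = [[-3, -2], [-7, -5]]  ->  [[1425, 992], [3472, 2417]]
... * rho(b) = [[1, -1], [3, -2]]  ->  [[4401, -3409], [10723, -8306]]
... * rho(b) = [[1, -1], [3, -2]]  ->  [[-5826, 2417], [-14195, 5889]]
... * rho(a^-1) = [[-5, 2], [7, -3]]  ->  [[46049, -18903], [112198, -46057]]
... * rho(b^-1) = [[-2, 1], [-3, 1]]  ->  [[-35389, 27146], [-86225, 66141]]
... * rho(b^-1) = [[-2, 1], [-3, 1]]  ->  [[-10660, -8243], [-25973, -20084]]
... * rho(b^-1) = [[-2, 1], [-3, 1]]  ->  [[46049, -18903], [112198, -46057]]
... * rho(b^-1) = [[-2, 1], [-3, 1]]  ->  [[-35389, 27146], [-86225, 66141]]
tr = -35389 + 66141 = 30752

30752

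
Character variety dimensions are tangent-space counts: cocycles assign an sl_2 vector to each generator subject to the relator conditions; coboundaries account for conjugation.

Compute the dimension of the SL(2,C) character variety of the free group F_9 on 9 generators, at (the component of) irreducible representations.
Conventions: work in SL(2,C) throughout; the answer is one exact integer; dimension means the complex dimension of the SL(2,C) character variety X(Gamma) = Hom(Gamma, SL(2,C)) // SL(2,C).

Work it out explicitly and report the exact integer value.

24

The free group F_9: 9 generators, no relators.
A cocycle picks one sl_2 vector per generator freely, giving dim Z^1 = 3*9 = 27.
Irreducibility makes the coboundary map sl_2 -> Z^1 injective (trivial centralizer), so dim B^1 = 3.
Therefore dim X = 27 - 3 = 24.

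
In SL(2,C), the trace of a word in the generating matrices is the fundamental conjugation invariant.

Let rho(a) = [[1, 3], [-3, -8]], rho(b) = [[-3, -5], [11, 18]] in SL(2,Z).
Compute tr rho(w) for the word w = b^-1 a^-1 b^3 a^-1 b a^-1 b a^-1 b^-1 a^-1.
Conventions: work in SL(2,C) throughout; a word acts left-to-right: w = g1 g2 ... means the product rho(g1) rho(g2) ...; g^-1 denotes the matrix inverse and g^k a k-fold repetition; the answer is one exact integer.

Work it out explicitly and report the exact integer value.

-252670719

rho(b^-1) = [[18, 5], [-11, -3]]
... * rho(a^-1) = [[-8, -3], [3, 1]]  ->  [[-129, -49], [79, 30]]
... * rho(b) = [[-3, -5], [11, 18]]  ->  [[-152, -237], [93, 145]]
... * rho(b) = [[-3, -5], [11, 18]]  ->  [[-2151, -3506], [1316, 2145]]
... * rho(b) = [[-3, -5], [11, 18]]  ->  [[-32113, -52353], [19647, 32030]]
... * rho(a^-1) = [[-8, -3], [3, 1]]  ->  [[99845, 43986], [-61086, -26911]]
... * rho(b) = [[-3, -5], [11, 18]]  ->  [[184311, 292523], [-112763, -178968]]
... * rho(a^-1) = [[-8, -3], [3, 1]]  ->  [[-596919, -260410], [365200, 159321]]
... * rho(b) = [[-3, -5], [11, 18]]  ->  [[-1073753, -1702785], [656931, 1041778]]
... * rho(a^-1) = [[-8, -3], [3, 1]]  ->  [[3481669, 1518474], [-2130114, -929015]]
... * rho(b^-1) = [[18, 5], [-11, -3]]  ->  [[45966828, 12852923], [-28122887, -7863525]]
... * rho(a^-1) = [[-8, -3], [3, 1]]  ->  [[-329175855, -125047561], [201392521, 76505136]]
tr = -329175855 + 76505136 = -252670719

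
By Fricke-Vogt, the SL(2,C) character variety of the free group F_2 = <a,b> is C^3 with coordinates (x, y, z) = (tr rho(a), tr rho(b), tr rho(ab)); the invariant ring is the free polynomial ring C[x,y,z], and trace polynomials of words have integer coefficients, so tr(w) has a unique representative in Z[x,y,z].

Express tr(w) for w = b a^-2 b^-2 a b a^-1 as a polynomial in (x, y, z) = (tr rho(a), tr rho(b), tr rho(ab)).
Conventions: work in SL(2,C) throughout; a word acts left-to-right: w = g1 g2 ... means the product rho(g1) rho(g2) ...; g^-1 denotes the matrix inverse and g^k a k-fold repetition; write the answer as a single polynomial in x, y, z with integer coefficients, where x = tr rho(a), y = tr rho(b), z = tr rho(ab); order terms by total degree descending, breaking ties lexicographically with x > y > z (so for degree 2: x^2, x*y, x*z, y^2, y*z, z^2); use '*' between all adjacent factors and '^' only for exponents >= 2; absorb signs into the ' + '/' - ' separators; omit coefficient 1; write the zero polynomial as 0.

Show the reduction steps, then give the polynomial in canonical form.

trace(a^2 b) = trace(a) * trace(b a) - trace(b)  (reduce the a square) = x*z - y
trace(a^2) = trace(a) * trace(a) - trace(1)  (reduce the a square) = x^2 - 2
apply: trace(a b^2 a) = trace(b) * trace(a^2 b) - trace(a^2)  (reduce the b square) = x*y*z - x^2 - y^2 + 2
apply: trace(a b a b) = trace(b a) * trace(b a) - trace(1)  (split on b) = z^2 - 2
apply: trace(a b^2 a b) = trace(b) * trace(a b a b) - trace(a b a)  (reduce the b square) = y*z^2 - x*z - y
apply: trace(a b^2 a b^-1) = trace(a b^2 a) * trace(b) - trace(a b^2 a b)  (eliminate b^-1) = x*y^2*z - x^2*y - y^3 - y*z^2 + x*z + 3*y
trace(b^-2 a b^2 a) = trace(a b^2 a b^-1) * trace(b) - trace(a b^2 a)  (eliminate b^-1) = x*y^3*z - x^2*y^2 - y^4 - y^2*z^2 + x^2 + 4*y^2 - 2
use: trace(b a^-1 b^-2 a b) = trace(b^-2 a b^2) * trace(a) - trace(b^-2 a b^2 a)  (eliminate a^-1) = -x*y^3*z + x^2*y^2 + y^4 + y^2*z^2 - 4*y^2 + 2
trace(b^-1 a b a) = trace(a b a) * trace(b) - trace(a b a b)  (eliminate b^-1) = x*y*z - y^2 - z^2 + 2
apply: trace(b a b) = trace(b) * trace(a b) - trace(a)  (reduce the b square) = y*z - x
apply: trace(a b a b a) = trace(a) * trace(b a b a) - trace(b a b)  (reduce the a square) = x*z^2 - y*z - x
apply: trace(a b a b a b) = trace(a b) * trace(a b a b) - trace(a^-1 b^-1)  (split on a) = z^3 - 3*z
apply: trace(b^-1 a b a b a) = trace(a b a b a) * trace(b) - trace(a b a b a b)  (eliminate b^-1) = x*y*z^2 - y^2*z - z^3 - x*y + 3*z
use: trace(b^-2 a b a b a) = trace(b^-1 a b a b a) * trace(b) - trace(b^-1 a b a b a b)  (eliminate b^-1) = x*y^2*z^2 - y^3*z - y*z^3 - x*y^2 - x*z^2 + 4*y*z + x
trace(b a^-1 b^-2 a b a) = trace(b^-2 a b a b) * trace(a) - trace(b^-2 a b a b a)  (eliminate a^-1) = -x*y^2*z^2 + x^2*y*z + y^3*z + y*z^3 - 4*y*z + x
apply: trace(b^-2 a b a^-1 b a^-1) = trace(b a^-1 b^-2 a b) * trace(a) - trace(b a^-1 b^-2 a b a)  (eliminate a^-1) = -x^2*y^3*z + x^3*y^2 + x*y^4 + 2*x*y^2*z^2 - x^2*y*z - y^3*z - y*z^3 - 4*x*y^2 + 4*y*z + x
trace(a b a^-1 b) = trace(b a b) * trace(a) - trace(b a b a)  (eliminate a^-1) = x*y*z - x^2 - z^2 + 2
trace(b^-1 a b a^-1) = trace(a b a^-1) * trace(b) - trace(a b a^-1 b)  (eliminate b^-1) = -x*y*z + x^2 + y^2 + z^2 - 2
apply: trace(b a^-2 b^-2 a b a^-1) = trace(b^-2 a b a^-1 b a^-1) * trace(a) - trace(b^-2 a b a^-1 b)  (eliminate a^-1) = -x^3*y^3*z + x^4*y^2 + x^2*y^4 + 2*x^2*y^2*z^2 - x^3*y*z - x*y^3*z - x*y*z^3 - 4*x^2*y^2 + 5*x*y*z - y^2 - z^2 + 2

-x^3*y^3*z + x^4*y^2 + x^2*y^4 + 2*x^2*y^2*z^2 - x^3*y*z - x*y^3*z - x*y*z^3 - 4*x^2*y^2 + 5*x*y*z - y^2 - z^2 + 2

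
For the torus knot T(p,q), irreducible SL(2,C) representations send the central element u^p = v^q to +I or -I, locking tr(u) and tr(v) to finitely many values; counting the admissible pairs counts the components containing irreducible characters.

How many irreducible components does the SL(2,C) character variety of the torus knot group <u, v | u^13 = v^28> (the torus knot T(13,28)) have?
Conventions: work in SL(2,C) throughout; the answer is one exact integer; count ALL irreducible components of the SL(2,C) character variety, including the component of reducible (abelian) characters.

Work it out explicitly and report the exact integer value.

In the torus knot group T(13,28), u^13 = v^28 is central, so an irreducible representation sends it to +I or -I (Schur).
On an irreducible component, tr(u) is locked at 2*cos(pi*alpha/13) for some alpha in 1..12, and tr(v) at 2*cos(pi*beta/28) for some beta in 1..27.
The two central values (-1)^alpha I and (-1)^beta I must be the same matrix, so alpha and beta share a parity.
count pairs: odd alpha (6 choices) x odd beta (14), plus even alpha (6) x even beta (13): 6*14 + 6*13 = 162.
That is 162 components of irreducible characters, and with the reducible (abelian) component the total is 163.

163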